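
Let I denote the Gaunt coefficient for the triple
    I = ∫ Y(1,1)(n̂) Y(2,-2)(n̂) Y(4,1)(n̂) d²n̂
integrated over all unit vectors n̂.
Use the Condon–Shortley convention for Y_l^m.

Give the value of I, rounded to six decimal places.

0.000000

l₃=4 ∉ [1,3] — triangle fails ⇒ I = 0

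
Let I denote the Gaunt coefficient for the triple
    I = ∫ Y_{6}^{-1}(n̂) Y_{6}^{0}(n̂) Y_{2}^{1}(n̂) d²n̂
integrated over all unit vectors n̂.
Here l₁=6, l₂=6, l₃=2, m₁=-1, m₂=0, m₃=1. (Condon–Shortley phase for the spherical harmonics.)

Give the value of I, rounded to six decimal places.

-0.030344

Checks pass: Σm=0; 14 even; l₃=2∈[0,12].
(2·6+1)(2·6+1)(2·2+1) = 845
Δ: 10! 2! 2! / 15! → 1/90090
sum: t=4:+1/69120 t=5:−1/14400 t=6:+1/69120 = -7/172800
3j²(6 6 2; 0 0 0) = Δ·Π!·Σ² = 14/715  (sign -1)
sum: t=5:−1/28800 t=6:+1/34560 = -1/172800
3j²(6 6 2; -1 0 1) = Δ·Π!·Σ² = 1/1430  (sign +1)
combine: 4πI² = 845·14/715·1/1430 = 7/605
take √, sign -1: I = -0.03034355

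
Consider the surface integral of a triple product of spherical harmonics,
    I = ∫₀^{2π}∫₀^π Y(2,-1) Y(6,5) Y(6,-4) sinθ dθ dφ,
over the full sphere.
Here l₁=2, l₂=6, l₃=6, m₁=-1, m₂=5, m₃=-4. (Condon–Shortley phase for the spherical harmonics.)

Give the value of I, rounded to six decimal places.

Checks pass: Σm=0; 14 even; l₃=6∈[4,8].
(2·2+1)(2·6+1)(2·6+1) = 845
Δ: 2! 2! 10! / 15! → 1/90090
sum: t=0:+1/69120 t=1:−1/14400 t=2:+1/69120 = -7/172800
3j²(2 6 6; 0 0 0) = Δ·Π!·Σ² = 14/715  (sign -1)
sum: t=1:−1/7257600 t=2:+1/725760 = 1/806400
3j²(2 6 6; -1 5 -4) = Δ·Π!·Σ² = 27/910  (sign +1)
combine: 4πI² = 845·14/715·27/910 = 27/55
take √, sign -1: I = -0.19764945

-0.197649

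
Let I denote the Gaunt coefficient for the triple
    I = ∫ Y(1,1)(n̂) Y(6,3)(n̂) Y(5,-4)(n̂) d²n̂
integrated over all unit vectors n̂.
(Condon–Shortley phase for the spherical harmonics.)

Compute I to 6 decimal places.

-0.070770

Rules hold: Σm=0, L=12 even, 5≤5≤7.
N = 3·13·11 = 429
Δ = 2!·0!·10!/13! = 1/858
Racah Σ t=1..1: t=1:−1/14400 = -1/14400
⇒ 3j(1 6 5; 0 0 0)² = 6/143, sgn +1
Racah Σ t=0..0: t=0:+1/725760 = 1/725760
⇒ 3j(1 6 5; 1 3 -4)² = 1/286, sgn -1
4πI² = N·(3j₀)²·(3jₘ)² = 9/143
I = -1·√(0.0629371/4π) = -0.07076985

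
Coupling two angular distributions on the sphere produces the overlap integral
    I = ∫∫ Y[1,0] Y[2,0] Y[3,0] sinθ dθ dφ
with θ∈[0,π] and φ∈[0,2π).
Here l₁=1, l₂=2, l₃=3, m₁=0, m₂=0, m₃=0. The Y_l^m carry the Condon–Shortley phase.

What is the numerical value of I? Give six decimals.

0.247767

m-sum 0 ✓  L=6 even ✓  1≤3≤3 ✓
Π(2lᵢ+1) = 3×5×7 = 105
triangle coeff Δ(1,2,3) = 1/105
Σ_t [0,0]: t=0:+1/4 = 1/4
(3j)²=3/35 [(1 2 3; 0 0 0)], sign=-1
(m-triple is (0,0,0) — same symbol as above.)
⇒ 4πI² = 27/35
I = (+1)√(27/35/(4π)) = 0.24776670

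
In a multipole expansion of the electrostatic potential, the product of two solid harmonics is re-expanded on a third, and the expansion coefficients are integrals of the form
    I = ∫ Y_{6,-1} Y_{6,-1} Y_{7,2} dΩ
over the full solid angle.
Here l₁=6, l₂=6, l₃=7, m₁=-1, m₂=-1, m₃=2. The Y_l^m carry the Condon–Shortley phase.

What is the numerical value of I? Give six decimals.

Σlᵢ=19 odd — θ-integrand is odd under cosθ→−cosθ; I=0

0.000000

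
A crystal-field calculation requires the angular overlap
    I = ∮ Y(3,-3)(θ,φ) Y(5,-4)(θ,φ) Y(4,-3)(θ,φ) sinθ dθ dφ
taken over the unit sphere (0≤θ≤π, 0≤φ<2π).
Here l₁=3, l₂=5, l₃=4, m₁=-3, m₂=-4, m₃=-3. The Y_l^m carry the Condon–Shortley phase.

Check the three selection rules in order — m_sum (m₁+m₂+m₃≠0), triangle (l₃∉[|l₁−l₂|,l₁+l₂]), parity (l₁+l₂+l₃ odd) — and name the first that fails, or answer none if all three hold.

azimuthal sum: -3 − 4 − 3 = -10  ✗
2 ≤ 4 ≤ 8 (triangle on l)
L = 3 + 5 + 4 = 12 (even)

m_sum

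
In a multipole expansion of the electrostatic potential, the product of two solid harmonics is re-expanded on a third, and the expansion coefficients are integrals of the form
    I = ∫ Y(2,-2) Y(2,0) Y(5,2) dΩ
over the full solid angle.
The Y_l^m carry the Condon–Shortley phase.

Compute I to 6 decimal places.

l₃=5 ∉ [0,4] — triangle fails ⇒ I = 0

0.000000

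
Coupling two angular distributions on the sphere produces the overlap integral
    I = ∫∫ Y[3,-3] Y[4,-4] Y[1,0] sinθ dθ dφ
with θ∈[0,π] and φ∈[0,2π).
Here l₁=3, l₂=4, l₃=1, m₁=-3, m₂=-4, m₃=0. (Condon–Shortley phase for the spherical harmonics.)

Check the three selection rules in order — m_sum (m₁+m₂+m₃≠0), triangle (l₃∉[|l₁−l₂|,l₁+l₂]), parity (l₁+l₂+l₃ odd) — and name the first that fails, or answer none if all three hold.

m₁+m₂+m₃ = -3 − 4 + 0 = -7  ✗
triangle: |3−4|=1 ≤ l₃=1 ≤ 3+4=7
parity: l₁+l₂+l₃ = 8 is even

m_sum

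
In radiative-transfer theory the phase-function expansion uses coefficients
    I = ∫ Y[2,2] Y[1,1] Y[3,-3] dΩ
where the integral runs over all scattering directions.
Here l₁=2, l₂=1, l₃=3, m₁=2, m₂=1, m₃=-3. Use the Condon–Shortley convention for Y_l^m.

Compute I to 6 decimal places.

-0.319865

Rules hold: Σm=0, L=6 even, 1≤3≤3.
N = 5·3·7 = 105
Δ = 0!·4!·2!/7! = 1/105
Racah Σ t=0..0: t=0:+1/4 = 1/4
⇒ 3j(2 1 3; 0 0 0)² = 3/35, sgn -1
Racah Σ t=0..0: t=0:+1/48 = 1/48
⇒ 3j(2 1 3; 2 1 -3)² = 1/7, sgn +1
4πI² = N·(3j₀)²·(3jₘ)² = 9/7
I = -1·√(1.28571/4π) = -0.31986543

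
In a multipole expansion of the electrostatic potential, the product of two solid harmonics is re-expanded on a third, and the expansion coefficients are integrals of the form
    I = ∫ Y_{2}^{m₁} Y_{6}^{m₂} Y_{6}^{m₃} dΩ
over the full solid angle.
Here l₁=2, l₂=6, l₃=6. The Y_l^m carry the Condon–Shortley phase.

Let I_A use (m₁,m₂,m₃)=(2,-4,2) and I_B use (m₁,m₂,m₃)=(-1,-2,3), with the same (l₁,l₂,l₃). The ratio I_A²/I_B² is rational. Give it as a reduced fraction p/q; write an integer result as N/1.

6/5

Shared (l₁,l₂,l₃)=(2,6,6): N and (l;000)² cancel in I_A²/I_B².
A: Δ = 2!·2!·10!/15! = 1/90090; Racah Σ t=0..0: t=0:+1/322560 = 1/322560; ⇒ 3j(2 6 6; 2 -4 2)² = 18/1001, sgn +1
B: Δ = 2!·2!·10!/15! = 1/90090; Racah Σ t=1..2: t=1:−1/60480 t=2:+1/161280 = -1/96768; ⇒ 3j(2 6 6; -1 -2 3)² = 15/1001, sgn +1
I_A²/I_B² = (18/1001)/(15/1001) = 6/5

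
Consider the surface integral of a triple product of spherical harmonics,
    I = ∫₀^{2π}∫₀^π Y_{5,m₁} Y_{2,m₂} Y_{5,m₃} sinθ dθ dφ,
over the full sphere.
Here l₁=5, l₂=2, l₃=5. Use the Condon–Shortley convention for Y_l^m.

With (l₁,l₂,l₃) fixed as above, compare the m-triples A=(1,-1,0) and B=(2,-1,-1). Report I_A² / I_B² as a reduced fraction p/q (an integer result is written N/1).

Same 5,2,5: normalisation and zero-m 3j drop out of the ratio.
A: Δ: 2! 8! 2! / 13! → 1/38610; sum: t=0:+1/1152 t=1:−1/1440 = 1/5760; 3j²(5 2 5; 1 -1 0) = Δ·Π!·Σ² = 1/858  (sign -1)
B: Δ: 2! 8! 2! / 13! → 1/38610; sum: t=0:+1/1440 t=1:−1/2880 = 1/2880; 3j²(5 2 5; 2 -1 -1) = Δ·Π!·Σ² = 7/715  (sign +1)
I_A²/I_B² = (1/858)/(7/715) = 5/42

5/42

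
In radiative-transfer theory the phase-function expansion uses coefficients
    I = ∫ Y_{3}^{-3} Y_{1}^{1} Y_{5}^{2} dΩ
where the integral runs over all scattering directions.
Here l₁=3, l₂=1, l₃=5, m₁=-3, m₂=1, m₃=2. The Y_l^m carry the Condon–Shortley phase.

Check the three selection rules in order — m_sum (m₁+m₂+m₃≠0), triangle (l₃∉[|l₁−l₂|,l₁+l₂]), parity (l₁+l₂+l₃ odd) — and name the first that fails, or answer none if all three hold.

m₁+m₂+m₃ = -3 + 1 + 2 = 0  ✓
triangle: |3−1|=2 ≤ l₃=5 ≤ 3+1=4  ✗
parity: l₁+l₂+l₃ = 9 is odd

triangle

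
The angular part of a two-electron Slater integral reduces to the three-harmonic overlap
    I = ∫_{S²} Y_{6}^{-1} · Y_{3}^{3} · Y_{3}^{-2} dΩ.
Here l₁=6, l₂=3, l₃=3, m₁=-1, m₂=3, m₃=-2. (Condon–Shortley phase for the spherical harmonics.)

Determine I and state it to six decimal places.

-0.031364

Rules hold: Σm=0, L=12 even, 3≤3≤9.
N = 13·7·7 = 637
Δ = 6!·6!·0!/13! = 1/12012
Racah Σ t=3..3: t=3:−1/1296 = -1/1296
⇒ 3j(6 3 3; 0 0 0)² = 100/3003, sgn +1
Racah Σ t=6..6: t=6:+1/86400 = 1/86400
⇒ 3j(6 3 3; -1 3 -2)² = 1/1716, sgn -1
4πI² = N·(3j₀)²·(3jₘ)² = 175/14157
I = -1·√(0.0123614/4π) = -0.03136379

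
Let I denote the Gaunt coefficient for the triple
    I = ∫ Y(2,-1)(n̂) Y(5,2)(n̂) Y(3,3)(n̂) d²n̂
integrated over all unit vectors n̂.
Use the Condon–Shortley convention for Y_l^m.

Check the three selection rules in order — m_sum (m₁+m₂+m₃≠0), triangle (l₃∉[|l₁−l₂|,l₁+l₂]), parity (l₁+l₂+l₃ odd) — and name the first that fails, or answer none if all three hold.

Σmᵢ = 4  ✗
l₃∈[|l₁−l₂|,l₁+l₂]=[3,7], have l₃=3
Σlᵢ = 10 ⇒ even

m_sum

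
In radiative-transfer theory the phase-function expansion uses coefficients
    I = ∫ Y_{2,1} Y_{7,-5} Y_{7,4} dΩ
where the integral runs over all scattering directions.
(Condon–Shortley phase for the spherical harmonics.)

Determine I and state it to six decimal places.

Checks pass: Σm=0; 16 even; l₃=7∈[5,9].
(2·2+1)(2·7+1)(2·7+1) = 1125
Δ: 2! 2! 12! / 17! → 1/185640
sum: t=0:+1/2419200 t=1:−1/518400 t=2:+1/2419200 = -1/907200
3j²(2 7 7; 0 0 0) = Δ·Π!·Σ² = 56/3315  (sign +1)
sum: t=0:+1/14515200 t=1:−1/79833600 = 1/17740800
3j²(2 7 7; 1 -5 4) = Δ·Π!·Σ² = 729/30940  (sign -1)
combine: 4πI² = 1125·56/3315·729/30940 = 21870/48841
take √, sign -1: I = -0.18876748

-0.188767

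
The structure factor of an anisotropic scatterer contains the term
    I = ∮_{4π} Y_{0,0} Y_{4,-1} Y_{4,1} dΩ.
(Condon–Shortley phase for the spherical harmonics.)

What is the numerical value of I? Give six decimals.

-0.282095

Checks pass: Σm=0; 8 even; l₃=4∈[4,4].
(2·0+1)(2·4+1)(2·4+1) = 81
Δ: 0! 0! 8! / 9! → 1/9
sum: t=0:+1/576 = 1/576
3j²(0 4 4; 0 0 0) = Δ·Π!·Σ² = 1/9  (sign +1)
sum: t=0:+1/720 = 1/720
3j²(0 4 4; 0 -1 1) = Δ·Π!·Σ² = 1/9  (sign -1)
combine: 4πI² = 81·1/9·1/9 = 1/1
take √, sign -1: I = -0.28209479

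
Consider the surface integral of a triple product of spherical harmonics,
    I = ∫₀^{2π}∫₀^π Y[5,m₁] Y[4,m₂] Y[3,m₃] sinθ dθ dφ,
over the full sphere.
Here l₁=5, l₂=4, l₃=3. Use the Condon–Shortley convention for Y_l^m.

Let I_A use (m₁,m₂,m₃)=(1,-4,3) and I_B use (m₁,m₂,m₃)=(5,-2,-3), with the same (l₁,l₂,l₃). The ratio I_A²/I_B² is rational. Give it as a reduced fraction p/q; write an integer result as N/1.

Same 5,4,3: normalisation and zero-m 3j drop out of the ratio.
A: Δ: 6! 4! 2! / 13! → 1/180180; sum: t=0:+1/34560 = 1/34560; 3j²(5 4 3; 1 -4 3) = Δ·Π!·Σ² = 1/429  (sign +1)
B: Δ: 6! 4! 2! / 13! → 1/180180; sum: t=0:+1/34560 = 1/34560; 3j²(5 4 3; 5 -2 -3) = Δ·Π!·Σ² = 5/286  (sign +1)
I_A²/I_B² = (1/429)/(5/286) = 2/15

2/15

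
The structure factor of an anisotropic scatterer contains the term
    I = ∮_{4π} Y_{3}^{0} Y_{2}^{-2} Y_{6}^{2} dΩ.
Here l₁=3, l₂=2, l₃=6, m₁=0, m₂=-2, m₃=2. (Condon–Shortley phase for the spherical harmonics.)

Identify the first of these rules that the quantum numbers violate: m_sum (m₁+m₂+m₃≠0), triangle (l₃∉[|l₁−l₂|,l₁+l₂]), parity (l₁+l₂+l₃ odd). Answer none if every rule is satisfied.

Σmᵢ = 0  ✓
l₃∈[|l₁−l₂|,l₁+l₂]=[1,5], have l₃=6  ✗
Σlᵢ = 11 ⇒ odd

triangle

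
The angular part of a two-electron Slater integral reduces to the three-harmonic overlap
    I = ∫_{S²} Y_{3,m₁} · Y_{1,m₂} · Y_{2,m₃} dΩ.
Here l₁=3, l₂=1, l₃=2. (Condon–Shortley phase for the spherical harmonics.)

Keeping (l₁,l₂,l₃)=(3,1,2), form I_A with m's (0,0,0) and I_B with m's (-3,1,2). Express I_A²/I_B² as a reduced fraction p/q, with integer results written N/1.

Same 3,1,2: normalisation and zero-m 3j drop out of the ratio.
A: Δ: 2! 4! 0! / 7! → 1/105; sum: t=1:−1/4 = -1/4; 3j²(3 1 2; 0 0 0) = Δ·Π!·Σ² = 3/35  (sign -1)
B: Δ: 2! 4! 0! / 7! → 1/105; sum: t=2:+1/48 = 1/48; 3j²(3 1 2; -3 1 2) = Δ·Π!·Σ² = 1/7  (sign +1)
I_A²/I_B² = (3/35)/(1/7) = 3/5

3/5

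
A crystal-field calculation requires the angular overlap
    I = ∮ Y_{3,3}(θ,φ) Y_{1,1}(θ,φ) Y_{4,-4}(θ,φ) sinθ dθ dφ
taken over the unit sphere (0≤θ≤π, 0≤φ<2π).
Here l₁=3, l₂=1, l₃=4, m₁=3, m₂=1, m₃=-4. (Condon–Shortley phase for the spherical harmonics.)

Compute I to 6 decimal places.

0.325735

Checks pass: Σm=0; 8 even; l₃=4∈[2,4].
(2·3+1)(2·1+1)(2·4+1) = 189
Δ: 0! 6! 2! / 9! → 1/252
sum: t=0:+1/36 = 1/36
3j²(3 1 4; 0 0 0) = Δ·Π!·Σ² = 4/63  (sign +1)
sum: t=0:+1/1440 = 1/1440
3j²(3 1 4; 3 1 -4) = Δ·Π!·Σ² = 1/9  (sign +1)
combine: 4πI² = 189·4/63·1/9 = 4/3
take √, sign +1: I = 0.32573501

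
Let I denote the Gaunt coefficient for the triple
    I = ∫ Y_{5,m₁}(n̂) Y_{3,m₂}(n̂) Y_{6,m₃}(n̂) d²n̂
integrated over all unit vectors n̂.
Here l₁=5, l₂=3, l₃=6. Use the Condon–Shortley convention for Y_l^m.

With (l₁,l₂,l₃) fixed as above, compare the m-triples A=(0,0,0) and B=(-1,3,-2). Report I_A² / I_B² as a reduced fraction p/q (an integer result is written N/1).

7/10

l's match ⇒ only the (l;m) 3-j factors differ between A and B.
A: triangle coeff Δ(5,3,6) = 1/675675; Σ_t [0,2]: t=0:+1/8640 t=1:−1/2304 t=2:+1/8640 = -7/34560; (3j)²=7/429 [(5 3 6; 0 0 0)], sign=-1
B: triangle coeff Δ(5,3,6) = 1/675675; Σ_t [2,2]: t=2:+1/27648 = 1/27648; (3j)²=10/429 [(5 3 6; -1 3 -2)], sign=+1
I_A²/I_B² = (7/429)/(10/429) = 7/10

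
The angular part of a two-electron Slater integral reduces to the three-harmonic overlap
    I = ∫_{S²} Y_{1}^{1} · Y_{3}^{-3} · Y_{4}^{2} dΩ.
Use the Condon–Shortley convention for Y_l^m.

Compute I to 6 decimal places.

0.061558

m-sum 0 ✓  L=8 even ✓  2≤4≤4 ✓
Π(2lᵢ+1) = 3×7×9 = 189
triangle coeff Δ(1,3,4) = 1/252
Σ_t [0,0]: t=0:+1/36 = 1/36
(3j)²=4/63 [(1 3 4; 0 0 0)], sign=+1
Σ_t [0,0]: t=0:+1/1440 = 1/1440
(3j)²=1/252 [(1 3 4; 1 -3 2)], sign=+1
⇒ 4πI² = 1/21
I = (+1)√(1/21/(4π)) = 0.06155813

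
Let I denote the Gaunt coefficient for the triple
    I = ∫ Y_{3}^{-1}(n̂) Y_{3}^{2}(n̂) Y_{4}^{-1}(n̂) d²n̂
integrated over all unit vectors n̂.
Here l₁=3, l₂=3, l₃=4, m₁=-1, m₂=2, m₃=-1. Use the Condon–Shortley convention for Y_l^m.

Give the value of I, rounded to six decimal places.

0.145070

m-sum 0 ✓  L=10 even ✓  0≤4≤6 ✓
Π(2lᵢ+1) = 7×7×9 = 441
triangle coeff Δ(3,3,4) = 1/34650
Σ_t [0,2]: t=0:+1/72 t=1:−1/16 t=2:+1/72 = -5/144
(3j)²=2/77 [(3 3 4; 0 0 0)], sign=-1
Σ_t [1,2]: t=1:−1/144 t=2:+1/48 = 1/72
(3j)²=16/693 [(3 3 4; -1 2 -1)], sign=-1
⇒ 4πI² = 32/121
I = (+1)√(32/121/(4π)) = 0.14506992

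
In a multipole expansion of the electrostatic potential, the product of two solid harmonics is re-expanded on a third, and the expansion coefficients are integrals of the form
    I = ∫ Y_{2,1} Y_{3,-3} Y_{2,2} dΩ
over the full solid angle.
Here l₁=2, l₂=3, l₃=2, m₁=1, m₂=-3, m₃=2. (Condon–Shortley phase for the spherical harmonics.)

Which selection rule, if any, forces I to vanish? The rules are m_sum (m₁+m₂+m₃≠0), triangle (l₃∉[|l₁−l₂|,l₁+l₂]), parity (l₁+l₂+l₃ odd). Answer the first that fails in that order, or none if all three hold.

m₁+m₂+m₃ = 1 − 3 + 2 = 0  ✓
triangle: |2−3|=1 ≤ l₃=2 ≤ 2+3=5  ✓
parity: l₁+l₂+l₃ = 7 is odd  ✗

parity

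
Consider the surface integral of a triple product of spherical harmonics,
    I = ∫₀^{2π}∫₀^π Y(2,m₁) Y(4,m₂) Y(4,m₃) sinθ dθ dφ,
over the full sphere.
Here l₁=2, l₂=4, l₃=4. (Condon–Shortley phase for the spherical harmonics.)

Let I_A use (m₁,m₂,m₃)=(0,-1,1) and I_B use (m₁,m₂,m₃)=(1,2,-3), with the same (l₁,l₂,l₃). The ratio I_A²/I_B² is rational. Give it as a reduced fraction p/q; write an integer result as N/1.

289/525

Same 2,4,4: normalisation and zero-m 3j drop out of the ratio.
A: Δ: 2! 2! 6! / 11! → 1/13860; sum: t=0:+1/144 t=1:−1/48 t=2:+1/480 = -17/1440; 3j²(2 4 4; 0 -1 1) = Δ·Π!·Σ² = 289/13860  (sign +1)
B: Δ: 2! 2! 6! / 11! → 1/13860; sum: t=0:+1/1440 t=1:−1/240 = -1/288; 3j²(2 4 4; 1 2 -3) = Δ·Π!·Σ² = 5/132  (sign +1)
I_A²/I_B² = (289/13860)/(5/132) = 289/525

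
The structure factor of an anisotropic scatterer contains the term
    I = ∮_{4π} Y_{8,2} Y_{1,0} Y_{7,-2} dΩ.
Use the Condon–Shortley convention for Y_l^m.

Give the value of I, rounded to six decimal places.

Checks pass: Σm=0; 16 even; l₃=7∈[7,9].
(2·8+1)(2·1+1)(2·7+1) = 765
Δ: 2! 14! 0! / 17! → 1/2040
sum: t=1:−1/25401600 = -1/25401600
3j²(8 1 7; 0 0 0) = Δ·Π!·Σ² = 8/255  (sign +1)
sum: t=1:−1/43545600 = -1/43545600
3j²(8 1 7; 2 0 -2) = Δ·Π!·Σ² = 1/34  (sign +1)
combine: 4πI² = 765·8/255·1/34 = 12/17
take √, sign +1: I = 0.23700703

0.237007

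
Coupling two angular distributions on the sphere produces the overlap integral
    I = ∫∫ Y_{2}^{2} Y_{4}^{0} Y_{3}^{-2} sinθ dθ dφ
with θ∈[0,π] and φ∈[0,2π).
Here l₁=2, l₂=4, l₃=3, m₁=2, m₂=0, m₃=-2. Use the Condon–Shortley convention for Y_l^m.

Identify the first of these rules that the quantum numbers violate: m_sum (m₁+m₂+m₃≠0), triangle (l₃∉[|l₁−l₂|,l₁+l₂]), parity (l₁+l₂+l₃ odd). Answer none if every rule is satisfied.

parity

m₁+m₂+m₃ = 2 + 0 − 2 = 0  ✓
triangle: |2−4|=2 ≤ l₃=3 ≤ 2+4=6  ✓
parity: l₁+l₂+l₃ = 9 is odd  ✗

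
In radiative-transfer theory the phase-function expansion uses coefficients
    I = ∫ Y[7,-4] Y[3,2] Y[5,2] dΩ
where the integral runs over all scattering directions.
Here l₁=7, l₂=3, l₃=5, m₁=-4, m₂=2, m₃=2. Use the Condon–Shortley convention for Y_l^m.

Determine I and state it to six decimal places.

0.000000

l₁+l₂+l₃=15 is odd: 3j(l;000)=0 ⇒ I=0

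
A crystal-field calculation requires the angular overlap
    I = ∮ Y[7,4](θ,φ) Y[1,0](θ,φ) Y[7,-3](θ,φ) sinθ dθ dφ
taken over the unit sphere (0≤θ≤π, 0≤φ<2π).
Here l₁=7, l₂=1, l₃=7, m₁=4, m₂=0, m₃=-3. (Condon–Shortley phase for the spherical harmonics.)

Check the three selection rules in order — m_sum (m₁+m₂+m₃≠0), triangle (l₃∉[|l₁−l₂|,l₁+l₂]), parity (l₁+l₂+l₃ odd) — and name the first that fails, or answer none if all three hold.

azimuthal sum: 4 + 0 − 3 = 1  ✗
6 ≤ 7 ≤ 8 (triangle on l)
L = 7 + 1 + 7 = 15 (odd)

m_sum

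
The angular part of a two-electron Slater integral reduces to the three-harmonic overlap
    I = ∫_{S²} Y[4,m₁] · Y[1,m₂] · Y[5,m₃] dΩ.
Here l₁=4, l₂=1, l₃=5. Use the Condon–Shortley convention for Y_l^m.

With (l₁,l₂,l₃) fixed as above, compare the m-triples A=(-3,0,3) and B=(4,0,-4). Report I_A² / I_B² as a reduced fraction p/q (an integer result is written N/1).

16/9

Same 4,1,5: normalisation and zero-m 3j drop out of the ratio.
A: Δ: 0! 8! 2! / 11! → 1/495; sum: t=0:+1/5040 = 1/5040; 3j²(4 1 5; -3 0 3) = Δ·Π!·Σ² = 16/495  (sign +1)
B: Δ: 0! 8! 2! / 11! → 1/495; sum: t=0:+1/40320 = 1/40320; 3j²(4 1 5; 4 0 -4) = Δ·Π!·Σ² = 1/55  (sign -1)
I_A²/I_B² = (16/495)/(1/55) = 16/9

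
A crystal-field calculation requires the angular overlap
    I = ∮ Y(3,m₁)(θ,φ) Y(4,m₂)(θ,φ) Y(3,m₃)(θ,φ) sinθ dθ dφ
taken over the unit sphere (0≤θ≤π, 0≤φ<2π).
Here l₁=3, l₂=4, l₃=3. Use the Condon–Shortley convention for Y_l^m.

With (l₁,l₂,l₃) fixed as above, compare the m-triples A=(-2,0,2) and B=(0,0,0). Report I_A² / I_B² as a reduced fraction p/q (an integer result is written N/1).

49/36

l's match ⇒ only the (l;m) 3-j factors differ between A and B.
A: triangle coeff Δ(3,4,3) = 1/34650; Σ_t [3,4]: t=3:−1/72 t=4:+1/576 = -7/576; (3j)²=7/198 [(3 4 3; -2 0 2)], sign=+1
B: triangle coeff Δ(3,4,3) = 1/34650; Σ_t [1,3]: t=1:−1/72 t=2:+1/16 t=3:−1/72 = 5/144; (3j)²=2/77 [(3 4 3; 0 0 0)], sign=-1
I_A²/I_B² = (7/198)/(2/77) = 49/36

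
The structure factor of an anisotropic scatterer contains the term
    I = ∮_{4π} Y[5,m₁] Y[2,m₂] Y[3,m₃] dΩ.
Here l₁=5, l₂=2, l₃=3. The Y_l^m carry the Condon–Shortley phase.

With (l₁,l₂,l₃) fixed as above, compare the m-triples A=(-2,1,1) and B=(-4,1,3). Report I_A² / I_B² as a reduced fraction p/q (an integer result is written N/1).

Same 5,2,3: normalisation and zero-m 3j drop out of the ratio.
A: Δ: 4! 6! 0! / 11! → 1/2310; sum: t=3:−1/288 = -1/288; 3j²(5 2 3; -2 1 1) = Δ·Π!·Σ² = 1/22  (sign -1)
B: Δ: 4! 6! 0! / 11! → 1/2310; sum: t=3:−1/4320 = -1/4320; 3j²(5 2 3; -4 1 3) = Δ·Π!·Σ² = 2/55  (sign -1)
I_A²/I_B² = (1/22)/(2/55) = 5/4

5/4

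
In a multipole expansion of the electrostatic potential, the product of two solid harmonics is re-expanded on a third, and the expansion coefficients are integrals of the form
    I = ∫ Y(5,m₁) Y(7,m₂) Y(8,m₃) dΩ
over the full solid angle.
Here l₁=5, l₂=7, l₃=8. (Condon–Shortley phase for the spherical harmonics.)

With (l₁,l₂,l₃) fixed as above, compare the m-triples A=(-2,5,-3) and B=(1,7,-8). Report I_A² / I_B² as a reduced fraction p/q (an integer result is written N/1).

84/169

Same 5,7,8: normalisation and zero-m 3j drop out of the ratio.
A: Δ: 4! 6! 10! / 21! → 1/814773960; sum: t=2:+1/1741824000 t=3:−1/104509440 t=4:+1/69672960 = 1/186624000; 3j²(5 7 8; -2 5 -3) = Δ·Π!·Σ² = 308/62985  (sign -1)
B: Δ: 4! 6! 10! / 21! → 1/814773960; sum: t=4:+1/62705664000 = 1/62705664000; 3j²(5 7 8; 1 7 -8) = Δ·Π!·Σ² = 143/14535  (sign +1)
I_A²/I_B² = (308/62985)/(143/14535) = 84/169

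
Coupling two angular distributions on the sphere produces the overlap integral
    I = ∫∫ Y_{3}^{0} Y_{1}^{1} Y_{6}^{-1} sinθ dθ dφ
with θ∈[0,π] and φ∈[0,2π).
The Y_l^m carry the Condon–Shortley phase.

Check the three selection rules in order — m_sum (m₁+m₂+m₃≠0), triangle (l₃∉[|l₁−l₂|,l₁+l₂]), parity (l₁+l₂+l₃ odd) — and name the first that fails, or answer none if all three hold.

Σmᵢ = 0  ✓
l₃∈[|l₁−l₂|,l₁+l₂]=[2,4], have l₃=6  ✗
Σlᵢ = 10 ⇒ even

triangle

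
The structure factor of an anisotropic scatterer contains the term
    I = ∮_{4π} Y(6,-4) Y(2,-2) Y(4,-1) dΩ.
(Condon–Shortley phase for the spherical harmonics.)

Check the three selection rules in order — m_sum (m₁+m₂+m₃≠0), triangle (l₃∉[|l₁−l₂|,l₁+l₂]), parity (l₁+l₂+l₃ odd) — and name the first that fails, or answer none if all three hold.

m_sum

m₁+m₂+m₃ = -4 − 2 − 1 = -7  ✗
triangle: |6−2|=4 ≤ l₃=4 ≤ 6+2=8
parity: l₁+l₂+l₃ = 12 is even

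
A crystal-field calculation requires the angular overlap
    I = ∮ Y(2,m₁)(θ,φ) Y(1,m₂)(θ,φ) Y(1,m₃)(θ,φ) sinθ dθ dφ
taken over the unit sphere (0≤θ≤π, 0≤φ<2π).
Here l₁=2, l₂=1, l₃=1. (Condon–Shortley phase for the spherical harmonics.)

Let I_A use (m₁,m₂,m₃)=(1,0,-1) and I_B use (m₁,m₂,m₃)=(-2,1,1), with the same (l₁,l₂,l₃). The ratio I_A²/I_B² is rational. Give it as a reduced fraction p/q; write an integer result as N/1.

l's match ⇒ only the (l;m) 3-j factors differ between A and B.
A: triangle coeff Δ(2,1,1) = 1/30; Σ_t [1,1]: t=1:−1/2 = -1/2; (3j)²=1/10 [(2 1 1; 1 0 -1)], sign=-1
B: triangle coeff Δ(2,1,1) = 1/30; Σ_t [2,2]: t=2:+1/4 = 1/4; (3j)²=1/5 [(2 1 1; -2 1 1)], sign=+1
I_A²/I_B² = (1/10)/(1/5) = 1/2

1/2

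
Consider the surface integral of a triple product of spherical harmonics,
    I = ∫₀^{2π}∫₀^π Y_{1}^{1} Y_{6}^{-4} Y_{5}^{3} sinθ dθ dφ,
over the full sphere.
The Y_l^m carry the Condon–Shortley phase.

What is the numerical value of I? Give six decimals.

Rules hold: Σm=0, L=12 even, 5≤5≤7.
N = 3·13·11 = 429
Δ = 2!·0!·10!/13! = 1/858
Racah Σ t=1..1: t=1:−1/14400 = -1/14400
⇒ 3j(1 6 5; 0 0 0)² = 6/143, sgn +1
Racah Σ t=0..0: t=0:+1/161280 = 1/161280
⇒ 3j(1 6 5; 1 -4 3)² = 15/286, sgn +1
4πI² = N·(3j₀)²·(3jₘ)² = 135/143
I = +1·√(0.944056/4π) = 0.27409047

0.274090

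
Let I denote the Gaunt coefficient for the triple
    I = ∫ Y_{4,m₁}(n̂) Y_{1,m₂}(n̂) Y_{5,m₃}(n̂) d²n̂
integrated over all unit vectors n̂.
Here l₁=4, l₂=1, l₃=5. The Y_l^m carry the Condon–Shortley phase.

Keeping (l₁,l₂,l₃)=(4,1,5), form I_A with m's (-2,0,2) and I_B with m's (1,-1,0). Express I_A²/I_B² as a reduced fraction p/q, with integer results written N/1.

21/10

Same 4,1,5: normalisation and zero-m 3j drop out of the ratio.
A: Δ: 0! 8! 2! / 11! → 1/495; sum: t=0:+1/1440 = 1/1440; 3j²(4 1 5; -2 0 2) = Δ·Π!·Σ² = 7/165  (sign -1)
B: Δ: 0! 8! 2! / 11! → 1/495; sum: t=0:+1/1440 = 1/1440; 3j²(4 1 5; 1 -1 0) = Δ·Π!·Σ² = 2/99  (sign -1)
I_A²/I_B² = (7/165)/(2/99) = 21/10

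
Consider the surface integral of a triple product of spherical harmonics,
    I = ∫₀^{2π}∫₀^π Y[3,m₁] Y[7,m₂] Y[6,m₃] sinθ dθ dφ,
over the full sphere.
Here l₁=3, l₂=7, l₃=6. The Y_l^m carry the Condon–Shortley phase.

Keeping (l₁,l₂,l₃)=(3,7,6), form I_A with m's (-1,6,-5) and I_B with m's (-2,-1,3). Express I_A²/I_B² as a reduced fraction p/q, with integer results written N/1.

Shared (l₁,l₂,l₃)=(3,7,6): N and (l;000)² cancel in I_A²/I_B².
A: Δ = 4!·2!·10!/17! = 1/2042040; Racah Σ t=3..4: t=3:−1/21772800 t=4:+1/17418240 = 1/87091200; ⇒ 3j(3 7 6; -1 6 -5)² = 11/14280, sgn -1
B: Δ = 4!·2!·10!/17! = 1/2042040; Racah Σ t=3..4: t=3:−1/362880 t=4:+1/1935360 = -13/5806080; ⇒ 3j(3 7 6; -2 -1 3)² = 195/10472, sgn +1
I_A²/I_B² = (11/14280)/(195/10472) = 121/2925

121/2925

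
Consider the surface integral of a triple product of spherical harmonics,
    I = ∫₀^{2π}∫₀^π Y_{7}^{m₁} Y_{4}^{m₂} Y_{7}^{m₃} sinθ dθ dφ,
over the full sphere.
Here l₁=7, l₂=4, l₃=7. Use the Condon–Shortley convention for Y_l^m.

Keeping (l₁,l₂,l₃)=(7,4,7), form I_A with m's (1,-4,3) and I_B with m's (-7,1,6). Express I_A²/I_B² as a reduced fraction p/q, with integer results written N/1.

14700/20449

l's match ⇒ only the (l;m) 3-j factors differ between A and B.
A: triangle coeff Δ(7,4,7) = 1/58198140; Σ_t [0,0]: t=0:+1/9953280 = 1/9953280; (3j)²=2450/138567 [(7 4 7; 1 -4 3)], sign=+1
B: triangle coeff Δ(7,4,7) = 1/58198140; Σ_t [4,4]: t=4:+1/522547200 = 1/522547200; (3j)²=143/5814 [(7 4 7; -7 1 6)], sign=-1
I_A²/I_B² = (2450/138567)/(143/5814) = 14700/20449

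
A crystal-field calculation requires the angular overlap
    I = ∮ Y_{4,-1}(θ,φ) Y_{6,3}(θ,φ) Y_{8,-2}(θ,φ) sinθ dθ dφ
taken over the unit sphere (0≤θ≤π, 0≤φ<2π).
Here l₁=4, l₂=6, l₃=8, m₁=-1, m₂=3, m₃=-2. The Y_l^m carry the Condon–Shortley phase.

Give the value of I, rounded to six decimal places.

-0.117096

m-sum 0 ✓  L=18 even ✓  2≤8≤10 ✓
Π(2lᵢ+1) = 9×13×17 = 1989
triangle coeff Δ(4,6,8) = 1/23279256
Σ_t [0,2]: t=0:+1/1658880 t=1:−1/518400 t=2:+1/1658880 = -1/1382400
(3j)²=504/46189 [(4 6 8; 0 0 0)], sign=-1
Σ_t [0,2]: t=0:+1/87091200 t=1:−1/3870720 t=2:+1/2177280 = 37/174182400
(3j)²=20535/2586584 [(4 6 8; -1 3 -2)], sign=+1
⇒ 4πI² = 1663335/9653501
I = (-1)√(1663335/9653501/(4π)) = -0.11709612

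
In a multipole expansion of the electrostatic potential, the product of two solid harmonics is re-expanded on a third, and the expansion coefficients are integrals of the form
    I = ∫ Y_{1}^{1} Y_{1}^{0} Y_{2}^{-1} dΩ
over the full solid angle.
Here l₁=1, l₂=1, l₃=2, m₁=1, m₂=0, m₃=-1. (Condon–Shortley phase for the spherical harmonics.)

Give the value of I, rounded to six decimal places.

m-sum 0 ✓  L=4 even ✓  0≤2≤2 ✓
Π(2lᵢ+1) = 3×3×5 = 45
triangle coeff Δ(1,1,2) = 1/30
Σ_t [0,0]: t=0:+1/1 = 1/1
(3j)²=2/15 [(1 1 2; 0 0 0)], sign=+1
Σ_t [0,0]: t=0:+1/2 = 1/2
(3j)²=1/10 [(1 1 2; 1 0 -1)], sign=-1
⇒ 4πI² = 3/5
I = (-1)√(3/5/(4π)) = -0.21850969

-0.218510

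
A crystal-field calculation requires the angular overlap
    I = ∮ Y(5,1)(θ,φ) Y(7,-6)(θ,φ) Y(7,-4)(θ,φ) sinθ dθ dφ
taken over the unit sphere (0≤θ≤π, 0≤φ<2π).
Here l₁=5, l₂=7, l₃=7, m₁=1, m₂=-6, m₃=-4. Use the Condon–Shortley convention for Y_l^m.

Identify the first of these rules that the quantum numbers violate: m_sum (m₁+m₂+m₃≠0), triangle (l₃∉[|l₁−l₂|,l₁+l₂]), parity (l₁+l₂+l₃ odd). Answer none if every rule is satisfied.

azimuthal sum: 1 − 6 − 4 = -9  ✗
2 ≤ 7 ≤ 12 (triangle on l)
L = 5 + 7 + 7 = 19 (odd)

m_sum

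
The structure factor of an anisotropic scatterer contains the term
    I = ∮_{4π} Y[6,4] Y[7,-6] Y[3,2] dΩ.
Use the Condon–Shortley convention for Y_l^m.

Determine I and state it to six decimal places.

Checks pass: Σm=0; 16 even; l₃=3∈[1,13].
(2·6+1)(2·7+1)(2·3+1) = 1365
Δ: 10! 2! 4! / 17! → 1/2042040
sum: t=4:+1/207360 t=5:−1/57600 t=6:+1/207360 = -1/129600
3j²(6 7 3; 0 0 0) = Δ·Π!·Σ² = 168/12155  (sign +1)
sum: t=0:+1/43545600 t=1:−1/8709120 = -1/10886400
3j²(6 7 3; 4 -6 2) = Δ·Π!·Σ² = 8/357  (sign +1)
combine: 4πI² = 1365·168/12155·8/357 = 1344/3179
take √, sign +1: I = 0.18342116

0.183421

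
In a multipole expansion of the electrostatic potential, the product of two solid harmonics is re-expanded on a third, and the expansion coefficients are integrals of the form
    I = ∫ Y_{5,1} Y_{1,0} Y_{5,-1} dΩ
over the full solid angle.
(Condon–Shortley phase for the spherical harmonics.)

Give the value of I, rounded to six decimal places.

0.000000

l₁+l₂+l₃=11 is odd: 3j(l;000)=0 ⇒ I=0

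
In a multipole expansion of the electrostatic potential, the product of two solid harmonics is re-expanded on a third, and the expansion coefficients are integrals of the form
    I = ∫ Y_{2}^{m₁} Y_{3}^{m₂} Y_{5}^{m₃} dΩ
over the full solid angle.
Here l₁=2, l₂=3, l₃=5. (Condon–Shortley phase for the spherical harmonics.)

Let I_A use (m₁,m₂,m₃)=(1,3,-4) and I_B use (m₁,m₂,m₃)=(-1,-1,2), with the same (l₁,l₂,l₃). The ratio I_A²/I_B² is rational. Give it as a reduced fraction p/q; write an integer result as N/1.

4/5

Shared (l₁,l₂,l₃)=(2,3,5): N and (l;000)² cancel in I_A²/I_B².
A: Δ = 0!·4!·6!/11! = 1/2310; Racah Σ t=0..0: t=0:+1/4320 = 1/4320; ⇒ 3j(2 3 5; 1 3 -4)² = 2/55, sgn -1
B: Δ = 0!·4!·6!/11! = 1/2310; Racah Σ t=0..0: t=0:+1/288 = 1/288; ⇒ 3j(2 3 5; -1 -1 2)² = 1/22, sgn -1
I_A²/I_B² = (2/55)/(1/22) = 4/5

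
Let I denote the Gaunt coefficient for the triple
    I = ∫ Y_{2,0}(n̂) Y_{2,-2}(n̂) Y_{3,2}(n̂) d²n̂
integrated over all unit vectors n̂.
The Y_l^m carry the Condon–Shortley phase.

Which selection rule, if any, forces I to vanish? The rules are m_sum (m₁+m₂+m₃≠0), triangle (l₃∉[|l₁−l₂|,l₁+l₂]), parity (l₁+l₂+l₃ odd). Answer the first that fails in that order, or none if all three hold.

Σmᵢ = 0  ✓
l₃∈[|l₁−l₂|,l₁+l₂]=[0,4], have l₃=3  ✓
Σlᵢ = 7 ⇒ odd  ✗

parity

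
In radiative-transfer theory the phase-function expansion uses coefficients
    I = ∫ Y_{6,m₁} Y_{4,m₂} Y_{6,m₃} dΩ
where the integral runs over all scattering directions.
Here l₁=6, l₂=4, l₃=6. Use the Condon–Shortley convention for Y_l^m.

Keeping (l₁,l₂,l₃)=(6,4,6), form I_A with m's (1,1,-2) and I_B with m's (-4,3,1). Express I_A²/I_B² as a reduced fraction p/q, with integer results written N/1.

Shared (l₁,l₂,l₃)=(6,4,6): N and (l;000)² cancel in I_A²/I_B².
A: Δ = 4!·8!·4!/17! = 1/15315300; Racah Σ t=1..4: t=1:−1/82944 t=2:+1/17280 t=3:−1/34560 t=4:+1/725760 = 53/2903040; ⇒ 3j(6 4 6; 1 1 -2)² = 2809/306306, sgn +1
B: Δ = 4!·8!·4!/17! = 1/15315300; Racah Σ t=3..4: t=3:−1/725760 t=4:+1/207360 = 1/290304; ⇒ 3j(6 4 6; -4 3 1)² = 125/7293, sgn -1
I_A²/I_B² = (2809/306306)/(125/7293) = 2809/5250

2809/5250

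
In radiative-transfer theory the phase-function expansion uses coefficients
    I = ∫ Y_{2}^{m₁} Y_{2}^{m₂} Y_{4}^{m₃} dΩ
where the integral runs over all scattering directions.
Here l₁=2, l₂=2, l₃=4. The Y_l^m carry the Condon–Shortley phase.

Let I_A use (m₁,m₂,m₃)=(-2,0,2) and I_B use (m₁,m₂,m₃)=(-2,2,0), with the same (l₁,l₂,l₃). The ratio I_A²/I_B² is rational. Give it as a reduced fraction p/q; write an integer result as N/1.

Same 2,2,4: normalisation and zero-m 3j drop out of the ratio.
A: Δ: 0! 4! 4! / 9! → 1/630; sum: t=0:+1/96 = 1/96; 3j²(2 2 4; -2 0 2) = Δ·Π!·Σ² = 1/42  (sign +1)
B: Δ: 0! 4! 4! / 9! → 1/630; sum: t=0:+1/576 = 1/576; 3j²(2 2 4; -2 2 0) = Δ·Π!·Σ² = 1/630  (sign +1)
I_A²/I_B² = (1/42)/(1/630) = 15/1

15/1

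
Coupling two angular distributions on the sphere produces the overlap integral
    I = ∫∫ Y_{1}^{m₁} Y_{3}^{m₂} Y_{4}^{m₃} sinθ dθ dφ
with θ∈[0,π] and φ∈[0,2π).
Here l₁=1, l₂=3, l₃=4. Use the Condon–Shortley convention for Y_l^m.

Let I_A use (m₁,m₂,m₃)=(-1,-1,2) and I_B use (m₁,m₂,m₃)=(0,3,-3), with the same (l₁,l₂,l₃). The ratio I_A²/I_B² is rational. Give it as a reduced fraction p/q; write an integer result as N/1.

Same 1,3,4: normalisation and zero-m 3j drop out of the ratio.
A: Δ: 0! 2! 6! / 9! → 1/252; sum: t=0:+1/96 = 1/96; 3j²(1 3 4; -1 -1 2) = Δ·Π!·Σ² = 5/84  (sign +1)
B: Δ: 0! 2! 6! / 9! → 1/252; sum: t=0:+1/720 = 1/720; 3j²(1 3 4; 0 3 -3) = Δ·Π!·Σ² = 1/36  (sign -1)
I_A²/I_B² = (5/84)/(1/36) = 15/7

15/7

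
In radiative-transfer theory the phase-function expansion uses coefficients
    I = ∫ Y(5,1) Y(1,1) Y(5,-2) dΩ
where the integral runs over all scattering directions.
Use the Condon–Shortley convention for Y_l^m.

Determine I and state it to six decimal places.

Σlᵢ=11 odd — θ-integrand is odd under cosθ→−cosθ; I=0

0.000000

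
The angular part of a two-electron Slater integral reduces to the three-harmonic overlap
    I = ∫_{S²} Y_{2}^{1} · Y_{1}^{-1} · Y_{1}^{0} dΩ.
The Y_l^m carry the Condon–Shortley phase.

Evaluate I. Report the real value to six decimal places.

Rules hold: Σm=0, L=4 even, 1≤1≤3.
N = 5·3·3 = 45
Δ = 2!·2!·0!/5! = 1/30
Racah Σ t=1..1: t=1:−1/1 = -1/1
⇒ 3j(2 1 1; 0 0 0)² = 2/15, sgn +1
Racah Σ t=0..0: t=0:+1/2 = 1/2
⇒ 3j(2 1 1; 1 -1 0)² = 1/10, sgn -1
4πI² = N·(3j₀)²·(3jₘ)² = 3/5
I = -1·√(0.6/4π) = -0.21850969

-0.218510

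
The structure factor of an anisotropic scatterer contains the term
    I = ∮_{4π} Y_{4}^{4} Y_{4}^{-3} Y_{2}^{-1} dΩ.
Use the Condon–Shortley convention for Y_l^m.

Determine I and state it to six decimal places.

Checks pass: Σm=0; 10 even; l₃=2∈[0,8].
(2·4+1)(2·4+1)(2·2+1) = 405
Δ: 6! 2! 2! / 11! → 1/13860
sum: t=2:+1/192 t=3:−1/36 t=4:+1/192 = -5/288
3j²(4 4 2; 0 0 0) = Δ·Π!·Σ² = 20/693  (sign -1)
sum: t=0:+1/1440 = 1/1440
3j²(4 4 2; 4 -3 -1) = Δ·Π!·Σ² = 7/165  (sign -1)
combine: 4πI² = 405·20/693·7/165 = 60/121
take √, sign +1: I = 0.19864517

0.198645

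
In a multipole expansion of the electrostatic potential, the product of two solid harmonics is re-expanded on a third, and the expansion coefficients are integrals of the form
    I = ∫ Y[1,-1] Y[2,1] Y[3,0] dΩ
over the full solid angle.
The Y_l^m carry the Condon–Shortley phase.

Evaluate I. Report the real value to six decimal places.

Rules hold: Σm=0, L=6 even, 1≤3≤3.
N = 3·5·7 = 105
Δ = 0!·2!·4!/7! = 1/105
Racah Σ t=0..0: t=0:+1/4 = 1/4
⇒ 3j(1 2 3; 0 0 0)² = 3/35, sgn -1
Racah Σ t=0..0: t=0:+1/12 = 1/12
⇒ 3j(1 2 3; -1 1 0)² = 1/35, sgn -1
4πI² = N·(3j₀)²·(3jₘ)² = 9/35
I = +1·√(0.257143/4π) = 0.14304817

0.143048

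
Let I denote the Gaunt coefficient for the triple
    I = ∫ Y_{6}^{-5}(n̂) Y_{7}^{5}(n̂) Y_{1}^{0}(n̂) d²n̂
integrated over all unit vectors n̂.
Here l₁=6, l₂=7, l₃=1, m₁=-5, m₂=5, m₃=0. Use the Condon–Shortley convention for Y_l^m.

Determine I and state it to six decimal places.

Rules hold: Σm=0, L=14 even, 1≤1≤13.
N = 13·15·3 = 585
Δ = 12!·0!·2!/15! = 1/1365
Racah Σ t=6..6: t=6:+1/518400 = 1/518400
⇒ 3j(6 7 1; 0 0 0)² = 7/195, sgn -1
Racah Σ t=11..11: t=11:−1/39916800 = -1/39916800
⇒ 3j(6 7 1; -5 5 0)² = 8/455, sgn +1
4πI² = N·(3j₀)²·(3jₘ)² = 24/65
I = -1·√(0.369231/4π) = -0.17141310

-0.171413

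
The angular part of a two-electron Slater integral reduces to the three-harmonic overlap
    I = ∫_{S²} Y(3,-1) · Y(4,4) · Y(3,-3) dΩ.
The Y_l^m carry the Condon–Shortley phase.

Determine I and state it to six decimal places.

-0.166198

Checks pass: Σm=0; 10 even; l₃=3∈[1,7].
(2·3+1)(2·4+1)(2·3+1) = 441
Δ: 4! 2! 4! / 11! → 1/34650
sum: t=1:−1/72 t=2:+1/16 t=3:−1/72 = 5/144
3j²(3 4 3; 0 0 0) = Δ·Π!·Σ² = 2/77  (sign -1)
sum: t=4:+1/1152 = 1/1152
3j²(3 4 3; -1 4 -3) = Δ·Π!·Σ² = 1/33  (sign +1)
combine: 4πI² = 441·2/77·1/33 = 42/121
take √, sign -1: I = -0.16619847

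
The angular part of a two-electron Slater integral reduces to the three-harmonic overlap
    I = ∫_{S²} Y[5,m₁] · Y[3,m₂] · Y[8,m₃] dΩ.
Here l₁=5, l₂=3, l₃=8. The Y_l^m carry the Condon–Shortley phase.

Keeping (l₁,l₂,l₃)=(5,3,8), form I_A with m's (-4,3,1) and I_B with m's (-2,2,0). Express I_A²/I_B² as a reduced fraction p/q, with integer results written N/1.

1/64

l's match ⇒ only the (l;m) 3-j factors differ between A and B.
A: triangle coeff Δ(5,3,8) = 1/136136; Σ_t [0,0]: t=0:+1/261273600 = 1/261273600; (3j)²=1/19448 [(5 3 8; -4 3 1)], sign=-1
B: triangle coeff Δ(5,3,8) = 1/136136; Σ_t [0,0]: t=0:+1/3628800 = 1/3628800; (3j)²=8/2431 [(5 3 8; -2 2 0)], sign=+1
I_A²/I_B² = (1/19448)/(8/2431) = 1/64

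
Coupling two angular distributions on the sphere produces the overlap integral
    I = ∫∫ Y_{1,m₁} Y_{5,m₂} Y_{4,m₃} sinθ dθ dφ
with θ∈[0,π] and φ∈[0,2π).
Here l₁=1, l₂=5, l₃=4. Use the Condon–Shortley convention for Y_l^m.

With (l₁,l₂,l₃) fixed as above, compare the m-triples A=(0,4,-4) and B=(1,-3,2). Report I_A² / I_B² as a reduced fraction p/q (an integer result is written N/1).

Same 1,5,4: normalisation and zero-m 3j drop out of the ratio.
A: Δ: 2! 0! 8! / 11! → 1/495; sum: t=1:−1/40320 = -1/40320; 3j²(1 5 4; 0 4 -4) = Δ·Π!·Σ² = 1/55  (sign -1)
B: Δ: 2! 0! 8! / 11! → 1/495; sum: t=0:+1/2880 = 1/2880; 3j²(1 5 4; 1 -3 2) = Δ·Π!·Σ² = 28/495  (sign +1)
I_A²/I_B² = (1/55)/(28/495) = 9/28

9/28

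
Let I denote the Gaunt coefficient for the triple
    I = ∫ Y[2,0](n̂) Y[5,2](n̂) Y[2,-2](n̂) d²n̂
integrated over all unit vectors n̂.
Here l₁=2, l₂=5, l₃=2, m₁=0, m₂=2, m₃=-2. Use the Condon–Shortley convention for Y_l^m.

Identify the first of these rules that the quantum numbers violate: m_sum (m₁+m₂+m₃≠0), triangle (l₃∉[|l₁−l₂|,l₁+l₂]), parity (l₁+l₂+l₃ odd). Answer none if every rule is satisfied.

triangle

m₁+m₂+m₃ = 0 + 2 − 2 = 0  ✓
triangle: |2−5|=3 ≤ l₃=2 ≤ 2+5=7  ✗
parity: l₁+l₂+l₃ = 9 is odd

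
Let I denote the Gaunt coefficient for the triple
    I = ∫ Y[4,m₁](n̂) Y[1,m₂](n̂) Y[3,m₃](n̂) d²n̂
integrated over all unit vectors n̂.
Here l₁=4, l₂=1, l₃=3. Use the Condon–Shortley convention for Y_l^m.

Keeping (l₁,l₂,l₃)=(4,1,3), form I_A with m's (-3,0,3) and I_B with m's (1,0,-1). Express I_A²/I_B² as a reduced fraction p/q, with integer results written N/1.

l's match ⇒ only the (l;m) 3-j factors differ between A and B.
A: triangle coeff Δ(4,1,3) = 1/252; Σ_t [1,1]: t=1:−1/720 = -1/720; (3j)²=1/36 [(4 1 3; -3 0 3)], sign=-1
B: triangle coeff Δ(4,1,3) = 1/252; Σ_t [1,1]: t=1:−1/48 = -1/48; (3j)²=5/84 [(4 1 3; 1 0 -1)], sign=-1
I_A²/I_B² = (1/36)/(5/84) = 7/15

7/15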